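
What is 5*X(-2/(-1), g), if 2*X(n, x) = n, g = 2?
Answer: 5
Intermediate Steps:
X(n, x) = n/2
5*X(-2/(-1), g) = 5*((-2/(-1))/2) = 5*((-2*(-1))/2) = 5*((1/2)*2) = 5*1 = 5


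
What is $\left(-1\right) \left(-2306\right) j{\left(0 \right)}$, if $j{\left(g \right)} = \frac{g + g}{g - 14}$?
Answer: $0$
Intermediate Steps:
$j{\left(g \right)} = \frac{2 g}{-14 + g}$
$\left(-1\right) \left(-2306\right) j{\left(0 \right)} = \left(-1\right) \left(-2306\right) 2 \cdot 0 \frac{1}{-14 + 0} = 2306 \cdot 2 \cdot 0 \frac{1}{-14} = 2306 \cdot 2 \cdot 0 \left(- \frac{1}{14}\right) = 2306 \cdot 0 = 0$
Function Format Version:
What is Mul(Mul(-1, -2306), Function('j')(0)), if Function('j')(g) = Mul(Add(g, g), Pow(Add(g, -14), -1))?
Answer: 0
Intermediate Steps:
Function('j')(g) = Mul(2, g, Pow(Add(-14, g), -1)) (Function('j')(g) = Mul(Mul(2, g), Pow(Add(-14, g), -1)) = Mul(2, g, Pow(Add(-14, g), -1)))
Mul(Mul(-1, -2306), Function('j')(0)) = Mul(Mul(-1, -2306), Mul(2, 0, Pow(Add(-14, 0), -1))) = Mul(2306, Mul(2, 0, Pow(-14, -1))) = Mul(2306, Mul(2, 0, Rational(-1, 14))) = Mul(2306, 0) = 0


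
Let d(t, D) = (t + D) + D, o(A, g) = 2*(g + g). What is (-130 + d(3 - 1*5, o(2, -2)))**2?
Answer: 21904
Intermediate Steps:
o(A, g) = 4*g (o(A, g) = 2*(2*g) = 4*g)
d(t, D) = t + 2*D (d(t, D) = (D + t) + D = t + 2*D)
(-130 + d(3 - 1*5, o(2, -2)))**2 = (-130 + ((3 - 1*5) + 2*(4*(-2))))**2 = (-130 + ((3 - 5) + 2*(-8)))**2 = (-130 + (-2 - 16))**2 = (-130 - 18)**2 = (-148)**2 = 21904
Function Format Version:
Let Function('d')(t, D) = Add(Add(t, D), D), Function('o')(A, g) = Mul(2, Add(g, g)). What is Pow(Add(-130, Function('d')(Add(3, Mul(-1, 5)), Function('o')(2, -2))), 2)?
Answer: 21904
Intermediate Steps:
Function('o')(A, g) = Mul(4, g) (Function('o')(A, g) = Mul(2, Mul(2, g)) = Mul(4, g))
Function('d')(t, D) = Add(t, Mul(2, D)) (Function('d')(t, D) = Add(Add(D, t), D) = Add(t, Mul(2, D)))
Pow(Add(-130, Function('d')(Add(3, Mul(-1, 5)), Function('o')(2, -2))), 2) = Pow(Add(-130, Add(Add(3, Mul(-1, 5)), Mul(2, Mul(4, -2)))), 2) = Pow(Add(-130, Add(Add(3, -5), Mul(2, -8))), 2) = Pow(Add(-130, Add(-2, -16)), 2) = Pow(Add(-130, -18), 2) = Pow(-148, 2) = 21904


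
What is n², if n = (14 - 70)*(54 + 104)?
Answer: 78287104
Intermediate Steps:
n = -8848 (n = -56*158 = -8848)
n² = (-8848)² = 78287104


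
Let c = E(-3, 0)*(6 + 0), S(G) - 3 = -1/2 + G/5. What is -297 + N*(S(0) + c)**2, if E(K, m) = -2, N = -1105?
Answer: -400093/4 ≈ -1.0002e+5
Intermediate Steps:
S(G) = 5/2 + G/5 (S(G) = 3 + (-1/2 + G/5) = 5/2 + G/5)
c = -12 (c = -2*(6 + 0) = -2*6 = -12)
-297 + N*(S(0) + c)**2 = -297 - 1105*((5/2 + (1/5)*0) - 12)**2 = -297 - 1105*((5/2 + 0) - 12)**2 = -297 - 1105*(5/2 - 12)**2 = -297 - 1105*(-19/2)**2 = -297 - 1105*361/4 = -297 - 398905/4 = -400093/4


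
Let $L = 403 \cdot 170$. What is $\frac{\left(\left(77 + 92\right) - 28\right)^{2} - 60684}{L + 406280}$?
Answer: $- \frac{40803}{474790} \approx -0.085939$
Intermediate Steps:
$L = 68510$
$\frac{\left(\left(77 + 92\right) - 28\right)^{2} - 60684}{L + 406280} = \frac{\left(\left(77 + 92\right) - 28\right)^{2} - 60684}{68510 + 406280} = \frac{\left(169 - 28\right)^{2} - 60684}{474790} = \left(141^{2} - 60684\right) \frac{1}{474790} = \left(19881 - 60684\right) \frac{1}{474790} = \left(-40803\right) \frac{1}{474790} = - \frac{40803}{474790}$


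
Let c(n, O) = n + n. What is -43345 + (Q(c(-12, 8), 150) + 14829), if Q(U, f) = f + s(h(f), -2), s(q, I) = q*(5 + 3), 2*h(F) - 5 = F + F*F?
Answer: 62254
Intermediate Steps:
h(F) = 5/2 + F/2 + F²/2 (h(F) = 5/2 + (F + F*F)/2 = 5/2 + (F + F²)/2 = 5/2 + (F/2 + F²/2) = 5/2 + F/2 + F²/2)
c(n, O) = 2*n
s(q, I) = 8*q (s(q, I) = q*8 = 8*q)
Q(U, f) = 20 + 4*f² + 5*f (Q(U, f) = f + 8*(5/2 + f/2 + f²/2) = f + (20 + 4*f + 4*f²) = 20 + 4*f² + 5*f)
-43345 + (Q(c(-12, 8), 150) + 14829) = -43345 + ((20 + 4*150² + 5*150) + 14829) = -43345 + ((20 + 4*22500 + 750) + 14829) = -43345 + ((20 + 90000 + 750) + 14829) = -43345 + (90770 + 14829) = -43345 + 105599 = 62254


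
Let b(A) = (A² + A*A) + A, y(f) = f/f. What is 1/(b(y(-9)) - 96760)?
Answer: -1/96757 ≈ -1.0335e-5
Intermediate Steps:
y(f) = 1
b(A) = A + 2*A² (b(A) = (A² + A²) + A = 2*A² + A = A + 2*A²)
1/(b(y(-9)) - 96760) = 1/(1*(1 + 2*1) - 96760) = 1/(1*(1 + 2) - 96760) = 1/(1*3 - 96760) = 1/(3 - 96760) = 1/(-96757) = -1/96757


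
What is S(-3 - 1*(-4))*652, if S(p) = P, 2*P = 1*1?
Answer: 326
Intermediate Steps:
P = ½ (P = (1*1)/2 = (½)*1 = ½ ≈ 0.50000)
S(p) = ½
S(-3 - 1*(-4))*652 = (½)*652 = 326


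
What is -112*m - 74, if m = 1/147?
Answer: -1570/21 ≈ -74.762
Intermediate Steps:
m = 1/147 ≈ 0.0068027
-112*m - 74 = -112*1/147 - 74 = -16/21 - 74 = -1570/21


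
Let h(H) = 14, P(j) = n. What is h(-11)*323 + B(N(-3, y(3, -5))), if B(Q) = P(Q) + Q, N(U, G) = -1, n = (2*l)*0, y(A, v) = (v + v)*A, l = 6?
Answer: 4521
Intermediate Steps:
y(A, v) = 2*A*v (y(A, v) = (2*v)*A = 2*A*v)
n = 0 (n = (2*6)*0 = 12*0 = 0)
P(j) = 0
B(Q) = Q (B(Q) = 0 + Q = Q)
h(-11)*323 + B(N(-3, y(3, -5))) = 14*323 - 1 = 4522 - 1 = 4521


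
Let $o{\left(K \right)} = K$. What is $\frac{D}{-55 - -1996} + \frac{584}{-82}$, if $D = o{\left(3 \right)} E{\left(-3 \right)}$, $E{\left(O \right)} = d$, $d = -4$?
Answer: $- \frac{189088}{26527} \approx -7.1281$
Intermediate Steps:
$E{\left(O \right)} = -4$
$D = -12$ ($D = 3 \left(-4\right) = -12$)
$\frac{D}{-55 - -1996} + \frac{584}{-82} = - \frac{12}{-55 - -1996} + \frac{584}{-82} = - \frac{12}{-55 + 1996} + 584 \left(- \frac{1}{82}\right) = - \frac{12}{1941} - \frac{292}{41} = \left(-12\right) \frac{1}{1941} - \frac{292}{41} = - \frac{4}{647} - \frac{292}{41} = - \frac{189088}{26527}$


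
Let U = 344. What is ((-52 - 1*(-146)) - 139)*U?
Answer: -15480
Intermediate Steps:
((-52 - 1*(-146)) - 139)*U = ((-52 - 1*(-146)) - 139)*344 = ((-52 + 146) - 139)*344 = (94 - 139)*344 = -45*344 = -15480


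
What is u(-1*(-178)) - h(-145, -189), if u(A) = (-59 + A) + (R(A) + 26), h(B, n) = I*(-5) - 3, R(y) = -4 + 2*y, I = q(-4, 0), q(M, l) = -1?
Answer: 495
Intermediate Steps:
I = -1
h(B, n) = 2 (h(B, n) = -1*(-5) - 3 = 5 - 3 = 2)
u(A) = -37 + 3*A (u(A) = (-59 + A) + ((-4 + 2*A) + 26) = (-59 + A) + (22 + 2*A) = -37 + 3*A)
u(-1*(-178)) - h(-145, -189) = (-37 + 3*(-1*(-178))) - 1*2 = (-37 + 3*178) - 2 = (-37 + 534) - 2 = 497 - 2 = 495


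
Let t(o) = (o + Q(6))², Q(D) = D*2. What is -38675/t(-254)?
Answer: -38675/58564 ≈ -0.66039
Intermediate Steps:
Q(D) = 2*D
t(o) = (12 + o)² (t(o) = (o + 2*6)² = (o + 12)² = (12 + o)²)
-38675/t(-254) = -38675/(12 - 254)² = -38675/((-242)²) = -38675/58564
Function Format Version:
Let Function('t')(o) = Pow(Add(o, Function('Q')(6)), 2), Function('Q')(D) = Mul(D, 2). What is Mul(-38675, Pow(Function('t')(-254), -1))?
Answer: Rational(-38675, 58564) ≈ -0.66039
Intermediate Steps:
Function('Q')(D) = Mul(2, D)
Function('t')(o) = Pow(Add(12, o), 2) (Function('t')(o) = Pow(Add(o, Mul(2, 6)), 2) = Pow(Add(o, 12), 2) = Pow(Add(12, o), 2))
Mul(-38675, Pow(Function('t')(-254), -1)) = Mul(-38675, Pow(Pow(Add(12, -254), 2), -1)) = Mul(-38675, Pow(Pow(-242, 2), -1)) = Mul(-38675, Pow(58564, -1)) = Mul(-38675, Rational(1, 58564)) = Rational(-38675, 58564)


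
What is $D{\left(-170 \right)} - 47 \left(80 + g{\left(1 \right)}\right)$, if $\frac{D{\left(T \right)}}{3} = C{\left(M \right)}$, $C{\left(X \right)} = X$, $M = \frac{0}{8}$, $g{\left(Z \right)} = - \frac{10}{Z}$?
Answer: $-3290$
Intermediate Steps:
$M = 0$ ($M = 0 \cdot \frac{1}{8} = 0$)
$D{\left(T \right)} = 0$ ($D{\left(T \right)} = 3 \cdot 0 = 0$)
$D{\left(-170 \right)} - 47 \left(80 + g{\left(1 \right)}\right) = 0 - 47 \left(80 - \frac{10}{1}\right) = 0 - 47 \left(80 - 10\right) = 0 - 3290 = -3290$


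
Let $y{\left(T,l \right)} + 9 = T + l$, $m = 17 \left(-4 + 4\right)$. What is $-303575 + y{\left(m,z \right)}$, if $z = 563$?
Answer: $-303021$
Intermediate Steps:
$m = 0$ ($m = 17 \cdot 0 = 0$)
$y{\left(T,l \right)} = -9 + T + l$ ($y{\left(T,l \right)} = -9 + \left(T + l\right) = -9 + T + l$)
$-303575 + y{\left(m,z \right)} = -303575 + \left(-9 + 0 + 563\right) = -303575 + 554 = -303021$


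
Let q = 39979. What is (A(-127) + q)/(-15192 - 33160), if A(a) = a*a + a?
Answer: -55981/48352 ≈ -1.1578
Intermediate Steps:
A(a) = a + a² (A(a) = a² + a = a + a²)
(A(-127) + q)/(-15192 - 33160) = (-127*(1 - 127) + 39979)/(-15192 - 33160) = (-127*(-126) + 39979)/(-48352) = (16002 + 39979)*(-1/48352) = 55981*(-1/48352) = -55981/48352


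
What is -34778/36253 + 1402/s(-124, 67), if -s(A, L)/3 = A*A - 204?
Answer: -816891077/825045774 ≈ -0.99012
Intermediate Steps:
s(A, L) = 612 - 3*A**2 (s(A, L) = -3*(A*A - 204) = -3*(A**2 - 204) = -3*(-204 + A**2) = 612 - 3*A**2)
-34778/36253 + 1402/s(-124, 67) = -34778/36253 + 1402/(612 - 3*(-124)**2) = -34778*1/36253 + 1402/(612 - 3*15376) = -34778/36253 + 1402/(612 - 46128) = -34778/36253 + 1402/(-45516) = -34778/36253 + 1402*(-1/45516) = -34778/36253 - 701/22758 = -816891077/825045774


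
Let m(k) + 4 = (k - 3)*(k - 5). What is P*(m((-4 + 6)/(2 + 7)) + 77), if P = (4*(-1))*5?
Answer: -139760/81 ≈ -1725.4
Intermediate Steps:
m(k) = -4 + (-5 + k)*(-3 + k) (m(k) = -4 + (k - 3)*(k - 5) = -4 + (-3 + k)*(-5 + k) = -4 + (-5 + k)*(-3 + k))
P = -20 (P = -4*5 = -20)
P*(m((-4 + 6)/(2 + 7)) + 77) = -20*((11 + ((-4 + 6)/(2 + 7))**2 - 8*(-4 + 6)/(2 + 7)) + 77) = -20*((11 + (2/9)**2 - 16/9) + 77) = -20*((11 + (2*(1/9))**2 - 16/9) + 77) = -20*((11 + (2/9)**2 - 8*2/9) + 77) = -20*((11 + 4/81 - 16/9) + 77) = -20*(751/81 + 77) = -20*6988/81 = -139760/81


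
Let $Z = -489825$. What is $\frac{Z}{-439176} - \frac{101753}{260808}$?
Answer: $\frac{432618766}{596565699} \approx 0.72518$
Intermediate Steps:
$\frac{Z}{-439176} - \frac{101753}{260808} = - \frac{489825}{-439176} - \frac{101753}{260808} = \left(-489825\right) \left(- \frac{1}{439176}\right) - \frac{101753}{260808} = \frac{163275}{146392} - \frac{101753}{260808} = \frac{432618766}{596565699}$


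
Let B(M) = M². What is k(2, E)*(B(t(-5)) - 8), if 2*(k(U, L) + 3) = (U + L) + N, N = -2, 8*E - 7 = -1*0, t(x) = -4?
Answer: -41/2 ≈ -20.500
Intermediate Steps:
E = 7/8 (E = 7/8 + (-1*0)/8 = 7/8 + (⅛)*0 = 7/8 + 0 = 7/8 ≈ 0.87500)
k(U, L) = -4 + L/2 + U/2 (k(U, L) = -3 + ((U + L) - 2)/2 = -3 + ((L + U) - 2)/2 = -3 + (-2 + L + U)/2 = -3 + (-1 + L/2 + U/2) = -4 + L/2 + U/2)
k(2, E)*(B(t(-5)) - 8) = (-4 + (½)*(7/8) + (½)*2)*((-4)² - 8) = (-4 + 7/16 + 1)*(16 - 8) = -41/16*8 = -41/2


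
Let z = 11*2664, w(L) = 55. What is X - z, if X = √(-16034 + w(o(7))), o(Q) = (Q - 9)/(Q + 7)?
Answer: -29304 + 29*I*√19 ≈ -29304.0 + 126.41*I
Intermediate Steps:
o(Q) = (-9 + Q)/(7 + Q)
z = 29304
X = 29*I*√19 (X = √(-16034 + 55) = √(-15979) = 29*I*√19 ≈ 126.41*I)
X - z = 29*I*√19 - 1*29304 = 29*I*√19 - 29304 = -29304 + 29*I*√19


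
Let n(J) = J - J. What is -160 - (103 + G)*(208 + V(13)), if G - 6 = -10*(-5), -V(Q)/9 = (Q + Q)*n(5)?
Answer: -33232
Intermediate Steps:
n(J) = 0
V(Q) = 0 (V(Q) = -9*(Q + Q)*0 = -9*2*Q*0 = -9*0 = 0)
G = 56 (G = 6 - 10*(-5) = 6 + 50 = 56)
-160 - (103 + G)*(208 + V(13)) = -160 - (103 + 56)*(208 + 0) = -160 - 159*208 = -160 - 1*33072 = -160 - 33072 = -33232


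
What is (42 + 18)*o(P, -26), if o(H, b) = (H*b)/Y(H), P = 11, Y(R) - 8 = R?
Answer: -17160/19 ≈ -903.16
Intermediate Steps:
Y(R) = 8 + R
o(H, b) = H*b/(8 + H) (o(H, b) = (H*b)/(8 + H) = H*b/(8 + H))
(42 + 18)*o(P, -26) = (42 + 18)*(11*(-26)/(8 + 11)) = 60*(11*(-26)/19) = 60*(11*(-26)*(1/19)) = 60*(-286/19) = -17160/19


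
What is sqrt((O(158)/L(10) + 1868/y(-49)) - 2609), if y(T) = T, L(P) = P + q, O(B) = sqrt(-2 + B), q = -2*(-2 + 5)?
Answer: sqrt(-518836 + 98*sqrt(39))/14 ≈ 51.42*I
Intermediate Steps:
q = -6 (q = -2*3 = -6)
L(P) = -6 + P (L(P) = P - 6 = -6 + P)
sqrt((O(158)/L(10) + 1868/y(-49)) - 2609) = sqrt((sqrt(-2 + 158)/(-6 + 10) + 1868/(-49)) - 2609) = sqrt((sqrt(156)/4 + 1868*(-1/49)) - 2609) = sqrt(((2*sqrt(39))*(1/4) - 1868/49) - 2609) = sqrt((sqrt(39)/2 - 1868/49) - 2609) = sqrt((-1868/49 + sqrt(39)/2) - 2609) = sqrt(-129709/49 + sqrt(39)/2)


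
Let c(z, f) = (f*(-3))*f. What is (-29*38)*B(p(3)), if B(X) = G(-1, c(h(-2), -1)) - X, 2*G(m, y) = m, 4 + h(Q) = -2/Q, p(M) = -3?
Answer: -2755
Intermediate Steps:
h(Q) = -4 - 2/Q
c(z, f) = -3*f² (c(z, f) = (-3*f)*f = -3*f²)
G(m, y) = m/2
B(X) = -½ - X (B(X) = (½)*(-1) - X = -½ - X)
(-29*38)*B(p(3)) = (-29*38)*(-½ - 1*(-3)) = -1102*(-½ + 3) = -1102*5/2 = -2755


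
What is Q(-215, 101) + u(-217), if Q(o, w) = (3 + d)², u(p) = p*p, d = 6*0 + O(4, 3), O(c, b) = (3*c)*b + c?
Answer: 48938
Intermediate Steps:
O(c, b) = c + 3*b*c (O(c, b) = 3*b*c + c = c + 3*b*c)
d = 40 (d = 6*0 + 4*(1 + 3*3) = 0 + 4*(1 + 9) = 0 + 4*10 = 0 + 40 = 40)
u(p) = p²
Q(o, w) = 1849 (Q(o, w) = (3 + 40)² = 43² = 1849)
Q(-215, 101) + u(-217) = 1849 + (-217)² = 1849 + 47089 = 48938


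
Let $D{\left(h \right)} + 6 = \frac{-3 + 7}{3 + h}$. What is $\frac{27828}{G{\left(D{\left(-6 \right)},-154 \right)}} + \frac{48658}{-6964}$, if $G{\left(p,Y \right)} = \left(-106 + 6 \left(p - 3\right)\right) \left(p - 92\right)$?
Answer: $- \frac{38638157}{7263452} \approx -5.3195$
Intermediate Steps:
$D{\left(h \right)} = -6 + \frac{4}{3 + h}$ ($D{\left(h \right)} = -6 + \frac{-3 + 7}{3 + h} = -6 + \frac{4}{3 + h}$)
$G{\left(p,Y \right)} = \left(-124 + 6 p\right) \left(-92 + p\right)$ ($G{\left(p,Y \right)} = \left(-106 + 6 \left(-3 + p\right)\right) \left(-92 + p\right) = \left(-106 + \left(-18 + 6 p\right)\right) \left(-92 + p\right) = \left(-124 + 6 p\right) \left(-92 + p\right)$)
$\frac{27828}{G{\left(D{\left(-6 \right)},-154 \right)}} + \frac{48658}{-6964} = \frac{27828}{11408 - 676 \frac{2 \left(-7 - -18\right)}{3 - 6} + 6 \left(\frac{2 \left(-7 - -18\right)}{3 - 6}\right)^{2}} + \frac{48658}{-6964} = \frac{27828}{11408 - 676 \frac{2 \left(-7 + 18\right)}{-3} + 6 \left(\frac{2 \left(-7 + 18\right)}{-3}\right)^{2}} + 48658 \left(- \frac{1}{6964}\right) = \frac{27828}{11408 - 676 \cdot 2 \left(- \frac{1}{3}\right) 11 + 6 \left(2 \left(- \frac{1}{3}\right) 11\right)^{2}} - \frac{24329}{3482} = \frac{27828}{11408 - - \frac{14872}{3} + 6 \left(- \frac{22}{3}\right)^{2}} - \frac{24329}{3482} = \frac{27828}{11408 + \frac{14872}{3} + 6 \cdot \frac{484}{9}} - \frac{24329}{3482} = \frac{27828}{11408 + \frac{14872}{3} + \frac{968}{3}} - \frac{24329}{3482} = \frac{27828}{16688} - \frac{24329}{3482} = 27828 \cdot \frac{1}{16688} - \frac{24329}{3482} = \frac{6957}{4172} - \frac{24329}{3482} = - \frac{38638157}{7263452}$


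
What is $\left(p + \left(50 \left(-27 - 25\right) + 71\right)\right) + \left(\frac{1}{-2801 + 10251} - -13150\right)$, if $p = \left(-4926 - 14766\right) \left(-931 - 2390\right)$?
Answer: $\frac{487287759851}{7450} \approx 6.5408 \cdot 10^{7}$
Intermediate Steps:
$p = 65397132$ ($p = \left(-19692\right) \left(-3321\right) = 65397132$)
$\left(p + \left(50 \left(-27 - 25\right) + 71\right)\right) + \left(\frac{1}{-2801 + 10251} - -13150\right) = \left(65397132 + \left(50 \left(-27 - 25\right) + 71\right)\right) + \left(\frac{1}{-2801 + 10251} - -13150\right) = \left(65397132 + \left(50 \left(-27 - 25\right) + 71\right)\right) + \left(\frac{1}{7450} + 13150\right) = \left(65397132 + \left(50 \left(-52\right) + 71\right)\right) + \left(\frac{1}{7450} + 13150\right) = \left(65397132 + \left(-2600 + 71\right)\right) + \frac{97967501}{7450} = \left(65397132 - 2529\right) + \frac{97967501}{7450} = 65394603 + \frac{97967501}{7450} = \frac{487287759851}{7450}$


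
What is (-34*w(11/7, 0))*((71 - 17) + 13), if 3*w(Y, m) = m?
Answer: 0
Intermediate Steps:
w(Y, m) = m/3
(-34*w(11/7, 0))*((71 - 17) + 13) = (-34*0/3)*((71 - 17) + 13) = (-34*0)*(54 + 13) = 0*67 = 0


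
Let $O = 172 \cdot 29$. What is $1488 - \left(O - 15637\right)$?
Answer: $12137$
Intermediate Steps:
$O = 4988$
$1488 - \left(O - 15637\right) = 1488 - \left(4988 - 15637\right) = 1488 - -10649 = 1488 + 10649 = 12137$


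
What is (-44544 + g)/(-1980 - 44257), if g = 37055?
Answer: 7489/46237 ≈ 0.16197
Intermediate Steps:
(-44544 + g)/(-1980 - 44257) = (-44544 + 37055)/(-1980 - 44257) = -7489/(-46237) = -7489*(-1/46237) = 7489/46237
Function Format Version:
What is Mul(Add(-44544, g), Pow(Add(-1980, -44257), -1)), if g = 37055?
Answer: Rational(7489, 46237) ≈ 0.16197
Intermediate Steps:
Mul(Add(-44544, g), Pow(Add(-1980, -44257), -1)) = Mul(Add(-44544, 37055), Pow(Add(-1980, -44257), -1)) = Mul(-7489, Pow(-46237, -1)) = Mul(-7489, Rational(-1, 46237)) = Rational(7489, 46237)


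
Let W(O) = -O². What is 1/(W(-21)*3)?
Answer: -1/1323 ≈ -0.00075586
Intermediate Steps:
1/(W(-21)*3) = 1/(-1*(-21)²*3) = 1/(-1*441*3) = 1/(-441*3) = 1/(-1323) = -1/1323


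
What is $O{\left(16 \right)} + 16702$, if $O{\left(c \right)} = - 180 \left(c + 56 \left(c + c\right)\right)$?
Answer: $-308738$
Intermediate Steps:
$O{\left(c \right)} = - 20340 c$ ($O{\left(c \right)} = - 180 \left(c + 56 \cdot 2 c\right) = - 180 \left(c + 112 c\right) = - 180 \cdot 113 c = - 20340 c$)
$O{\left(16 \right)} + 16702 = \left(-20340\right) 16 + 16702 = -325440 + 16702 = -308738$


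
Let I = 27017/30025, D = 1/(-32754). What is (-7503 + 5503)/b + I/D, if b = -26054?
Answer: -11527755309086/391135675 ≈ -29473.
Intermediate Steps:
D = -1/32754 ≈ -3.0531e-5
I = 27017/30025 (I = 27017*(1/30025) = 27017/30025 ≈ 0.89982)
(-7503 + 5503)/b + I/D = (-7503 + 5503)/(-26054) + 27017/(30025*(-1/32754)) = -2000*(-1/26054) + (27017/30025)*(-32754) = 1000/13027 - 884914818/30025 = -11527755309086/391135675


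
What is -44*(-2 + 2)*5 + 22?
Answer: 22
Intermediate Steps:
-44*(-2 + 2)*5 + 22 = -0*5 + 22 = -44*0 + 22 = 0 + 22 = 22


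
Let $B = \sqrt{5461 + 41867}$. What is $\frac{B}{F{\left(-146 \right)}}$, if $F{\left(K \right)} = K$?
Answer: $- \frac{2 \sqrt{2958}}{73} \approx -1.4901$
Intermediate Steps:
$B = 4 \sqrt{2958}$ ($B = \sqrt{47328} = 4 \sqrt{2958} \approx 217.55$)
$\frac{B}{F{\left(-146 \right)}} = \frac{4 \sqrt{2958}}{-146} = 4 \sqrt{2958} \left(- \frac{1}{146}\right) = - \frac{2 \sqrt{2958}}{73}$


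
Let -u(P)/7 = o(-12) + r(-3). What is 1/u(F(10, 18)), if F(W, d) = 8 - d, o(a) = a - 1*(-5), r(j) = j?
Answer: 1/70 ≈ 0.014286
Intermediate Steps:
o(a) = 5 + a (o(a) = a + 5 = 5 + a)
u(P) = 70 (u(P) = -7*((5 - 12) - 3) = -7*(-7 - 3) = -7*(-10) = 70)
1/u(F(10, 18)) = 1/70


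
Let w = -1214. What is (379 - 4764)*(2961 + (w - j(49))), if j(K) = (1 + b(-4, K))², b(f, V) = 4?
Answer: -7550970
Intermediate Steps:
j(K) = 25 (j(K) = (1 + 4)² = 5² = 25)
(379 - 4764)*(2961 + (w - j(49))) = (379 - 4764)*(2961 + (-1214 - 1*25)) = -4385*(2961 + (-1214 - 25)) = -4385*(2961 - 1239) = -4385*1722 = -7550970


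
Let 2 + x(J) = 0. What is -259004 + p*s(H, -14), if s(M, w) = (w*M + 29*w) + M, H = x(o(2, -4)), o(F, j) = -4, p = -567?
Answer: -43544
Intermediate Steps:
x(J) = -2 (x(J) = -2 + 0 = -2)
H = -2
s(M, w) = M + 29*w + M*w (s(M, w) = (M*w + 29*w) + M = (29*w + M*w) + M = M + 29*w + M*w)
-259004 + p*s(H, -14) = -259004 - 567*(-2 + 29*(-14) - 2*(-14)) = -259004 - 567*(-2 - 406 + 28) = -259004 - 567*(-380) = -259004 + 215460 = -43544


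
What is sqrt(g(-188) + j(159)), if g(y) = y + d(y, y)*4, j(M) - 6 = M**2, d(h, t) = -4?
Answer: 3*sqrt(2787) ≈ 158.38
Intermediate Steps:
j(M) = 6 + M**2
g(y) = -16 + y (g(y) = y - 4*4 = y - 16 = -16 + y)
sqrt(g(-188) + j(159)) = sqrt((-16 - 188) + (6 + 159**2)) = sqrt(-204 + (6 + 25281)) = sqrt(-204 + 25287) = sqrt(25083) = 3*sqrt(2787)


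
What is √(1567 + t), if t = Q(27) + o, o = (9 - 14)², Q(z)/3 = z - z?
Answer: 2*√398 ≈ 39.900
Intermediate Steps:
Q(z) = 0 (Q(z) = 3*(z - z) = 3*0 = 0)
o = 25 (o = (-5)² = 25)
t = 25 (t = 0 + 25 = 25)
√(1567 + t) = √(1567 + 25) = √1592 = 2*√398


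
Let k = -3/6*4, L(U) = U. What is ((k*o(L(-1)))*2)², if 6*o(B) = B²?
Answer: 4/9 ≈ 0.44444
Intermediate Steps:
k = -2 (k = -3*⅙*4 = -½*4 = -2)
o(B) = B²/6
((k*o(L(-1)))*2)² = (-(-1)²/3*2)² = (-1/3*2)² = (-2*⅙*2)² = (-⅓*2)² = (-⅔)² = 4/9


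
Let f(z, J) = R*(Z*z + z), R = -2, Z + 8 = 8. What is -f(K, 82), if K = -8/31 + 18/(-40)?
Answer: -439/310 ≈ -1.4161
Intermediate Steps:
Z = 0 (Z = -8 + 8 = 0)
K = -439/620 (K = -8*1/31 + 18*(-1/40) = -8/31 - 9/20 = -439/620 ≈ -0.70806)
f(z, J) = -2*z (f(z, J) = -2*(0*z + z) = -2*(0 + z) = -2*z)
-f(K, 82) = -(-2)*(-439)/620 = -1*439/310 = -439/310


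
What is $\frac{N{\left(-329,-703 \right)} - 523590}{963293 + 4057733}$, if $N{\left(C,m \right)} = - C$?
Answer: $- \frac{523261}{5021026} \approx -0.10421$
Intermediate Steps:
$\frac{N{\left(-329,-703 \right)} - 523590}{963293 + 4057733} = \frac{\left(-1\right) \left(-329\right) - 523590}{963293 + 4057733} = \frac{329 - 523590}{5021026} = \left(-523261\right) \frac{1}{5021026} = - \frac{523261}{5021026}$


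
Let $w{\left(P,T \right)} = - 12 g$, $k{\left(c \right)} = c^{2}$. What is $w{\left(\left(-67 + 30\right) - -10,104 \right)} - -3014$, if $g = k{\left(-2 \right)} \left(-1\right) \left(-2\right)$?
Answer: $2918$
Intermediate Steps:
$g = 8$ ($g = \left(-2\right)^{2} \left(-1\right) \left(-2\right) = 4 \left(-1\right) \left(-2\right) = \left(-4\right) \left(-2\right) = 8$)
$w{\left(P,T \right)} = -96$ ($w{\left(P,T \right)} = \left(-12\right) 8 = -96$)
$w{\left(\left(-67 + 30\right) - -10,104 \right)} - -3014 = -96 - -3014 = -96 + 3014 = 2918$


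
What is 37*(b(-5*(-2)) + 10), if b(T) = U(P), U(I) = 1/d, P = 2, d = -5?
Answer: 1813/5 ≈ 362.60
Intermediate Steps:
U(I) = -⅕ (U(I) = 1/(-5) = -⅕)
b(T) = -⅕
37*(b(-5*(-2)) + 10) = 37*(-⅕ + 10) = 37*(49/5) = 1813/5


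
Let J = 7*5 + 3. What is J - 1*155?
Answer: -117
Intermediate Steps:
J = 38 (J = 35 + 3 = 38)
J - 1*155 = 38 - 1*155 = 38 - 155 = -117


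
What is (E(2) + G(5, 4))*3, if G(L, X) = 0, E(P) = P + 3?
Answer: 15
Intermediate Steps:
E(P) = 3 + P
(E(2) + G(5, 4))*3 = ((3 + 2) + 0)*3 = (5 + 0)*3 = 5*3 = 15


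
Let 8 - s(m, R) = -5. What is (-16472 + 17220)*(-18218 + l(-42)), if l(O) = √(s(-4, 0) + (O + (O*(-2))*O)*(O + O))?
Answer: -13627064 + 748*√299893 ≈ -1.3217e+7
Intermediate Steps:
s(m, R) = 13 (s(m, R) = 8 - 1*(-5) = 8 + 5 = 13)
l(O) = √(13 + 2*O*(O - 2*O²)) (l(O) = √(13 + (O + (O*(-2))*O)*(O + O)) = √(13 + (O + (-2*O)*O)*(2*O)) = √(13 + (O - 2*O²)*(2*O)) = √(13 + 2*O*(O - 2*O²)))
(-16472 + 17220)*(-18218 + l(-42)) = (-16472 + 17220)*(-18218 + √(13 - 4*(-42)³ + 2*(-42)²)) = 748*(-18218 + √(13 - 4*(-74088) + 2*1764)) = 748*(-18218 + √(13 + 296352 + 3528)) = 748*(-18218 + √299893) = -13627064 + 748*√299893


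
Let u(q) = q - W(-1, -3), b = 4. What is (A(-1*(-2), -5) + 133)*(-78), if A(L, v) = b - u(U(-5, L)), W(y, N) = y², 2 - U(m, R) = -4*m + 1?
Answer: -12246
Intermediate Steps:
U(m, R) = 1 + 4*m (U(m, R) = 2 - (-4*m + 1) = 2 - (1 - 4*m) = 2 + (-1 + 4*m) = 1 + 4*m)
u(q) = -1 + q (u(q) = q - 1*(-1)² = q - 1*1 = q - 1 = -1 + q)
A(L, v) = 24 (A(L, v) = 4 - (-1 + (1 + 4*(-5))) = 4 - (-1 + (1 - 20)) = 4 - (-1 - 19) = 4 - 1*(-20) = 4 + 20 = 24)
(A(-1*(-2), -5) + 133)*(-78) = (24 + 133)*(-78) = 157*(-78) = -12246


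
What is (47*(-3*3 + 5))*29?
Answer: -5452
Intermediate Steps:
(47*(-3*3 + 5))*29 = (47*(-9 + 5))*29 = (47*(-4))*29 = -188*29 = -5452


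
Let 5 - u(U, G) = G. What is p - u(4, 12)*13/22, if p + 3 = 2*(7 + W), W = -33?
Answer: -1119/22 ≈ -50.864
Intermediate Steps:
u(U, G) = 5 - G
p = -55 (p = -3 + 2*(7 - 33) = -3 + 2*(-26) = -3 - 52 = -55)
p - u(4, 12)*13/22 = -55 - (5 - 1*12)*13/22 = -55 - (5 - 12)*13*(1/22) = -55 - (-7)*13/22 = -55 - 1*(-91/22) = -55 + 91/22 = -1119/22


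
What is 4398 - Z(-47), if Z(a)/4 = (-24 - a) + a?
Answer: 4494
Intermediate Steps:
Z(a) = -96 (Z(a) = 4*((-24 - a) + a) = 4*(-24) = -96)
4398 - Z(-47) = 4398 - 1*(-96) = 4398 + 96 = 4494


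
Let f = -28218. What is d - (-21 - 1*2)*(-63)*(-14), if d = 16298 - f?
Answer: 64802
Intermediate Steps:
d = 44516 (d = 16298 - 1*(-28218) = 16298 + 28218 = 44516)
d - (-21 - 1*2)*(-63)*(-14) = 44516 - (-21 - 1*2)*(-63)*(-14) = 44516 - (-21 - 2)*(-63)*(-14) = 44516 - (-23*(-63))*(-14) = 44516 - 1449*(-14) = 44516 - 1*(-20286) = 44516 + 20286 = 64802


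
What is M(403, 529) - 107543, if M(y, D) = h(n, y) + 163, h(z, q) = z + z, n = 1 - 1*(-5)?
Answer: -107368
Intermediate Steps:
n = 6 (n = 1 + 5 = 6)
h(z, q) = 2*z
M(y, D) = 175 (M(y, D) = 2*6 + 163 = 12 + 163 = 175)
M(403, 529) - 107543 = 175 - 107543 = -107368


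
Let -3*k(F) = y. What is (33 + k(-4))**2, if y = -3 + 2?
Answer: 10000/9 ≈ 1111.1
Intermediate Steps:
y = -1
k(F) = 1/3 (k(F) = -1/3*(-1) = 1/3)
(33 + k(-4))**2 = (33 + 1/3)**2 = (100/3)**2 = 10000/9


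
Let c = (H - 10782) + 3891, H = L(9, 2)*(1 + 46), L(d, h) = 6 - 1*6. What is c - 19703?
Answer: -26594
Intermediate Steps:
L(d, h) = 0 (L(d, h) = 6 - 6 = 0)
H = 0 (H = 0*(1 + 46) = 0*47 = 0)
c = -6891 (c = (0 - 10782) + 3891 = -10782 + 3891 = -6891)
c - 19703 = -6891 - 19703 = -26594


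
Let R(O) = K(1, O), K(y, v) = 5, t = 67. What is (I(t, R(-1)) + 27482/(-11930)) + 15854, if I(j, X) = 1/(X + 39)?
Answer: 4160442201/262460 ≈ 15852.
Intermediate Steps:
R(O) = 5
I(j, X) = 1/(39 + X)
(I(t, R(-1)) + 27482/(-11930)) + 15854 = (1/(39 + 5) + 27482/(-11930)) + 15854 = (1/44 + 27482*(-1/11930)) + 15854 = (1/44 - 13741/5965) + 15854 = -598639/262460 + 15854 = 4160442201/262460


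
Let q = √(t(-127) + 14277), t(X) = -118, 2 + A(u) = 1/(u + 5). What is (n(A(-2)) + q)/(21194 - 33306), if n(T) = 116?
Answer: -29/3028 - √14159/12112 ≈ -0.019402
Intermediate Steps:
A(u) = -2 + 1/(5 + u) (A(u) = -2 + 1/(u + 5) = -2 + 1/(5 + u))
q = √14159 (q = √(-118 + 14277) = √14159 ≈ 118.99)
(n(A(-2)) + q)/(21194 - 33306) = (116 + √14159)/(21194 - 33306) = (116 + √14159)/(-12112) = (116 + √14159)*(-1/12112) = -29/3028 - √14159/12112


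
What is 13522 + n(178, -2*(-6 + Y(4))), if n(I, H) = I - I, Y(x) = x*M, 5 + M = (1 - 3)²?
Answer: 13522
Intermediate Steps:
M = -1 (M = -5 + (1 - 3)² = -5 + (-2)² = -5 + 4 = -1)
Y(x) = -x (Y(x) = x*(-1) = -x)
n(I, H) = 0
13522 + n(178, -2*(-6 + Y(4))) = 13522 + 0 = 13522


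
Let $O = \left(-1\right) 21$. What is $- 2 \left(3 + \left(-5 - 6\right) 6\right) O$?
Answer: $-2646$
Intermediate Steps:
$O = -21$
$- 2 \left(3 + \left(-5 - 6\right) 6\right) O = - 2 \left(3 + \left(-5 - 6\right) 6\right) \left(-21\right) = - 2 \left(3 - 66\right) \left(-21\right) = \left(-2\right) \left(-63\right) \left(-21\right) = 126 \left(-21\right) = -2646$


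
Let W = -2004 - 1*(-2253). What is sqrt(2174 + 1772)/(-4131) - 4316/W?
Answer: -52/3 - sqrt(3946)/4131 ≈ -17.349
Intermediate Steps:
W = 249 (W = -2004 + 2253 = 249)
sqrt(2174 + 1772)/(-4131) - 4316/W = sqrt(2174 + 1772)/(-4131) - 4316/249 = sqrt(3946)*(-1/4131) - 4316*1/249 = -sqrt(3946)/4131 - 52/3 = -52/3 - sqrt(3946)/4131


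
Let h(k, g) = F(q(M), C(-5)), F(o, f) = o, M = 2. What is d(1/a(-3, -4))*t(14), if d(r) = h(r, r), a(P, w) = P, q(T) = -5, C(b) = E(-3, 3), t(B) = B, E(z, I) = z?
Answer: -70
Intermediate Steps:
C(b) = -3
h(k, g) = -5
d(r) = -5
d(1/a(-3, -4))*t(14) = -5*14 = -70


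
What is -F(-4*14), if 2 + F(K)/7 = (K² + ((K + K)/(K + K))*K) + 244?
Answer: -23254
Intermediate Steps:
F(K) = 1694 + 7*K + 7*K² (F(K) = -14 + 7*((K² + ((K + K)/(K + K))*K) + 244) = -14 + 7*((K² + ((2*K)/((2*K)))*K) + 244) = -14 + 7*((K² + ((2*K)*(1/(2*K)))*K) + 244) = -14 + 7*((K² + 1*K) + 244) = -14 + 7*((K² + K) + 244) = -14 + 7*((K + K²) + 244) = -14 + 7*(244 + K + K²) = -14 + (1708 + 7*K + 7*K²) = 1694 + 7*K + 7*K²)
-F(-4*14) = -(1694 + 7*(-4*14) + 7*(-4*14)²) = -(1694 + 7*(-56) + 7*(-56)²) = -(1694 - 392 + 7*3136) = -(1694 - 392 + 21952) = -1*23254 = -23254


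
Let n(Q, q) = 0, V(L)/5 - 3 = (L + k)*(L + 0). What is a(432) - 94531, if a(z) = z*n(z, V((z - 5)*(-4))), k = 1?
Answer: -94531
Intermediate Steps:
V(L) = 15 + 5*L*(1 + L) (V(L) = 15 + 5*((L + 1)*(L + 0)) = 15 + 5*((1 + L)*L) = 15 + 5*(L*(1 + L)) = 15 + 5*L*(1 + L))
a(z) = 0 (a(z) = z*0 = 0)
a(432) - 94531 = 0 - 94531 = -94531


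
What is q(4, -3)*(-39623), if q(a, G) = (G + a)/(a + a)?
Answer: -39623/8 ≈ -4952.9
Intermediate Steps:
q(a, G) = (G + a)/(2*a) (q(a, G) = (G + a)/((2*a)) = (G + a)*(1/(2*a)) = (G + a)/(2*a))
q(4, -3)*(-39623) = ((½)*(-3 + 4)/4)*(-39623) = ((½)*(¼)*1)*(-39623) = (⅛)*(-39623) = -39623/8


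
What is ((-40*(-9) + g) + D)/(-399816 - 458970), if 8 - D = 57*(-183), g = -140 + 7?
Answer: -5333/429393 ≈ -0.012420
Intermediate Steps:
g = -133
D = 10439 (D = 8 - 57*(-183) = 8 - 1*(-10431) = 8 + 10431 = 10439)
((-40*(-9) + g) + D)/(-399816 - 458970) = ((-40*(-9) - 133) + 10439)/(-399816 - 458970) = ((360 - 133) + 10439)/(-858786) = (227 + 10439)*(-1/858786) = 10666*(-1/858786) = -5333/429393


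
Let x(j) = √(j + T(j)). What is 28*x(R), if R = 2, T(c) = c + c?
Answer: 28*√6 ≈ 68.586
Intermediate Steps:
T(c) = 2*c
x(j) = √3*√j (x(j) = √(j + 2*j) = √(3*j) = √3*√j)
28*x(R) = 28*(√3*√2) = 28*√6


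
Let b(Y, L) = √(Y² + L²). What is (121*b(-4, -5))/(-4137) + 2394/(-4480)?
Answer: -171/320 - 121*√41/4137 ≈ -0.72165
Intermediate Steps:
b(Y, L) = √(L² + Y²)
(121*b(-4, -5))/(-4137) + 2394/(-4480) = (121*√((-5)² + (-4)²))/(-4137) + 2394/(-4480) = (121*√(25 + 16))*(-1/4137) + 2394*(-1/4480) = (121*√41)*(-1/4137) - 171/320 = -121*√41/4137 - 171/320 = -171/320 - 121*√41/4137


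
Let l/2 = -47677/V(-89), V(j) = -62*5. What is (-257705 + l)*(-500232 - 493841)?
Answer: 39660130863654/155 ≈ 2.5587e+11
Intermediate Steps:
V(j) = -310
l = 47677/155 (l = 2*(-47677/(-310)) = 2*(-47677*(-1/310)) = 2*(47677/310) = 47677/155 ≈ 307.59)
(-257705 + l)*(-500232 - 493841) = (-257705 + 47677/155)*(-500232 - 493841) = -39896598/155*(-994073) = 39660130863654/155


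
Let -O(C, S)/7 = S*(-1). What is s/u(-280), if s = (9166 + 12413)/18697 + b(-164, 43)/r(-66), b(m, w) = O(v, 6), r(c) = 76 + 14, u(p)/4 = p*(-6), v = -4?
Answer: 113641/471164400 ≈ 0.00024119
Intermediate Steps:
u(p) = -24*p (u(p) = 4*(p*(-6)) = 4*(-6*p) = -24*p)
r(c) = 90
O(C, S) = 7*S (O(C, S) = -7*S*(-1) = -(-7)*S = 7*S)
b(m, w) = 42 (b(m, w) = 7*6 = 42)
s = 454564/280455 (s = (9166 + 12413)/18697 + 42/90 = 21579*(1/18697) + 42*(1/90) = 21579/18697 + 7/15 = 454564/280455 ≈ 1.6208)
s/u(-280) = 454564/(280455*((-24*(-280)))) = (454564/280455)/6720 = (454564/280455)*(1/6720) = 113641/471164400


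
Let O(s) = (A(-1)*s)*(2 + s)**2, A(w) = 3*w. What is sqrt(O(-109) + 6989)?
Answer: 2*sqrt(937703) ≈ 1936.7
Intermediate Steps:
O(s) = -3*s*(2 + s)**2 (O(s) = ((3*(-1))*s)*(2 + s)**2 = (-3*s)*(2 + s)**2 = -3*s*(2 + s)**2)
sqrt(O(-109) + 6989) = sqrt(-3*(-109)*(2 - 109)**2 + 6989) = sqrt(-3*(-109)*(-107)**2 + 6989) = sqrt(-3*(-109)*11449 + 6989) = sqrt(3743823 + 6989) = sqrt(3750812) = 2*sqrt(937703)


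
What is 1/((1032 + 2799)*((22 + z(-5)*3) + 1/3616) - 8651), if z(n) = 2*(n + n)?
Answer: -3616/557688233 ≈ -6.4839e-6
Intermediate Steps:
z(n) = 4*n (z(n) = 2*(2*n) = 4*n)
1/((1032 + 2799)*((22 + z(-5)*3) + 1/3616) - 8651) = 1/((1032 + 2799)*((22 + (4*(-5))*3) + 1/3616) - 8651) = 1/(3831*((22 - 20*3) + 1/3616) - 8651) = 1/(3831*((22 - 60) + 1/3616) - 8651) = 1/(3831*(-38 + 1/3616) - 8651) = 1/(3831*(-137407/3616) - 8651) = 1/(-526406217/3616 - 8651) = 1/(-557688233/3616) = -3616/557688233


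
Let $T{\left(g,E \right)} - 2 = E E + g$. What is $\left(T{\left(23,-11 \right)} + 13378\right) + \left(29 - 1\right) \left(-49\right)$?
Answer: $12152$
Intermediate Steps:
$T{\left(g,E \right)} = 2 + g + E^{2}$ ($T{\left(g,E \right)} = 2 + \left(E E + g\right) = 2 + \left(E^{2} + g\right) = 2 + \left(g + E^{2}\right) = 2 + g + E^{2}$)
$\left(T{\left(23,-11 \right)} + 13378\right) + \left(29 - 1\right) \left(-49\right) = \left(\left(2 + 23 + \left(-11\right)^{2}\right) + 13378\right) + \left(29 - 1\right) \left(-49\right) = \left(\left(2 + 23 + 121\right) + 13378\right) + 28 \left(-49\right) = \left(146 + 13378\right) - 1372 = 13524 - 1372 = 12152$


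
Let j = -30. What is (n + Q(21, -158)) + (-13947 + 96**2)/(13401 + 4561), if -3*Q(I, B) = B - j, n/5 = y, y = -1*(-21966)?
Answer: 5920584323/53886 ≈ 1.0987e+5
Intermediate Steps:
y = 21966
n = 109830 (n = 5*21966 = 109830)
Q(I, B) = -10 - B/3 (Q(I, B) = -(B - 1*(-30))/3 = -(B + 30)/3 = -(30 + B)/3 = -10 - B/3)
(n + Q(21, -158)) + (-13947 + 96**2)/(13401 + 4561) = (109830 + (-10 - 1/3*(-158))) + (-13947 + 96**2)/(13401 + 4561) = (109830 + (-10 + 158/3)) + (-13947 + 9216)/17962 = (109830 + 128/3) - 4731*1/17962 = 329618/3 - 4731/17962 = 5920584323/53886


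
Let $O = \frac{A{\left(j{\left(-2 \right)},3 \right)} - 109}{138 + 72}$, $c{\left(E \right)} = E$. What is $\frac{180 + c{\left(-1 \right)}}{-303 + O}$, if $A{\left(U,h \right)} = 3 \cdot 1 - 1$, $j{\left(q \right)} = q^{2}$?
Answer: $- \frac{37590}{63737} \approx -0.58977$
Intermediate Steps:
$A{\left(U,h \right)} = 2$ ($A{\left(U,h \right)} = 3 - 1 = 2$)
$O = - \frac{107}{210}$ ($O = \frac{2 - 109}{138 + 72} = - \frac{107}{210} \approx -0.50952$)
$\frac{180 + c{\left(-1 \right)}}{-303 + O} = \frac{180 - 1}{-303 - \frac{107}{210}} = \frac{179}{- \frac{63737}{210}} = 179 \left(- \frac{210}{63737}\right) = - \frac{37590}{63737}$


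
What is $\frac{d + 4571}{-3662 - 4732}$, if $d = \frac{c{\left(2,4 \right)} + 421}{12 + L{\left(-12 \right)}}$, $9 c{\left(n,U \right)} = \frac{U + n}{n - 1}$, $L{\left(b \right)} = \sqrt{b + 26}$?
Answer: $- \frac{59929}{109122} + \frac{253 \sqrt{14}}{654732} \approx -0.54775$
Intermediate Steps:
$L{\left(b \right)} = \sqrt{26 + b}$
$c{\left(n,U \right)} = \frac{U + n}{9 \left(-1 + n\right)}$ ($c{\left(n,U \right)} = \frac{\left(U + n\right) \frac{1}{n - 1}}{9} = \frac{\left(U + n\right) \frac{1}{-1 + n}}{9} = \frac{\frac{1}{-1 + n} \left(U + n\right)}{9} = \frac{U + n}{9 \left(-1 + n\right)}$)
$d = \frac{1265}{3 \left(12 + \sqrt{14}\right)}$ ($d = \frac{\frac{4 + 2}{9 \left(-1 + 2\right)} + 421}{12 + \sqrt{26 - 12}} = \frac{\frac{1}{9} \cdot 1^{-1} \cdot 6 + 421}{12 + \sqrt{14}} = \frac{\frac{1}{9} \cdot 1 \cdot 6 + 421}{12 + \sqrt{14}} = \frac{\frac{2}{3} + 421}{12 + \sqrt{14}} = \frac{1265}{3 \left(12 + \sqrt{14}\right)} \approx 26.787$)
$\frac{d + 4571}{-3662 - 4732} = \frac{\left(\frac{506}{13} - \frac{253 \sqrt{14}}{78}\right) + 4571}{-3662 - 4732} = \frac{\frac{59929}{13} - \frac{253 \sqrt{14}}{78}}{-8394} = \left(\frac{59929}{13} - \frac{253 \sqrt{14}}{78}\right) \left(- \frac{1}{8394}\right) = - \frac{59929}{109122} + \frac{253 \sqrt{14}}{654732}$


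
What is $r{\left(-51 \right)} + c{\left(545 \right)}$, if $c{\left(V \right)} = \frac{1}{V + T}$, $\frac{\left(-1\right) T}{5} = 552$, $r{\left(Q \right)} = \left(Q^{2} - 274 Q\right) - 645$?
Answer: $\frac{35284949}{2215} \approx 15930.0$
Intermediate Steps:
$r{\left(Q \right)} = -645 + Q^{2} - 274 Q$
$T = -2760$ ($T = \left(-5\right) 552 = -2760$)
$c{\left(V \right)} = \frac{1}{-2760 + V}$ ($c{\left(V \right)} = \frac{1}{V - 2760} = \frac{1}{-2760 + V}$)
$r{\left(-51 \right)} + c{\left(545 \right)} = \left(-645 + \left(-51\right)^{2} - -13974\right) + \frac{1}{-2760 + 545} = \left(-645 + 2601 + 13974\right) + \frac{1}{-2215} = 15930 - \frac{1}{2215} = \frac{35284949}{2215}$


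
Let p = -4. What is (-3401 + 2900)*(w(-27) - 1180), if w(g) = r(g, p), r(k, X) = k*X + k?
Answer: 550599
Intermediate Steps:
r(k, X) = k + X*k (r(k, X) = X*k + k = k + X*k)
w(g) = -3*g (w(g) = g*(1 - 4) = g*(-3) = -3*g)
(-3401 + 2900)*(w(-27) - 1180) = (-3401 + 2900)*(-3*(-27) - 1180) = -501*(81 - 1180) = -501*(-1099) = 550599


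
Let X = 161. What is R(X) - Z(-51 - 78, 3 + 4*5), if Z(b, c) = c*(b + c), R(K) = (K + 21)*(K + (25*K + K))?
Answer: 793592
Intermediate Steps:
R(K) = 27*K*(21 + K) (R(K) = (21 + K)*(K + 26*K) = (21 + K)*(27*K) = 27*K*(21 + K))
R(X) - Z(-51 - 78, 3 + 4*5) = 27*161*(21 + 161) - (3 + 4*5)*((-51 - 78) + (3 + 4*5)) = 27*161*182 - (3 + 20)*(-129 + (3 + 20)) = 791154 - 23*(-129 + 23) = 791154 - 23*(-106) = 791154 - 1*(-2438) = 791154 + 2438 = 793592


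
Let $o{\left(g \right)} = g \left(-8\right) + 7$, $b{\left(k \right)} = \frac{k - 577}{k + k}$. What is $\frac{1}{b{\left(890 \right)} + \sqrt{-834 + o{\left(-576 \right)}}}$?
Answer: $- \frac{557140}{11979622431} + \frac{3168400 \sqrt{3781}}{11979622431} \approx 0.016216$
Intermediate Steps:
$b{\left(k \right)} = \frac{-577 + k}{2 k}$
$o{\left(g \right)} = 7 - 8 g$ ($o{\left(g \right)} = - 8 g + 7 = 7 - 8 g$)
$\frac{1}{b{\left(890 \right)} + \sqrt{-834 + o{\left(-576 \right)}}} = \frac{1}{\frac{-577 + 890}{2 \cdot 890} + \sqrt{-834 + \left(7 - -4608\right)}} = \frac{1}{\frac{1}{2} \cdot \frac{1}{890} \cdot 313 + \sqrt{-834 + \left(7 + 4608\right)}} = \frac{1}{\frac{313}{1780} + \sqrt{-834 + 4615}} = \frac{1}{\frac{313}{1780} + \sqrt{3781}}$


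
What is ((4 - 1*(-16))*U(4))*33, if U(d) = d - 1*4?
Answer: 0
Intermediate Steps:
U(d) = -4 + d (U(d) = d - 4 = -4 + d)
((4 - 1*(-16))*U(4))*33 = ((4 - 1*(-16))*(-4 + 4))*33 = ((4 + 16)*0)*33 = (20*0)*33 = 0*33 = 0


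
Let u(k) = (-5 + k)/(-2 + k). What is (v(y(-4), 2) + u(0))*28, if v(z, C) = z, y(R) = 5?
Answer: 210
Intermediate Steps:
u(k) = (-5 + k)/(-2 + k)
(v(y(-4), 2) + u(0))*28 = (5 + (-5 + 0)/(-2 + 0))*28 = (5 - 5/(-2))*28 = (5 - 1/2*(-5))*28 = (5 + 5/2)*28 = (15/2)*28 = 210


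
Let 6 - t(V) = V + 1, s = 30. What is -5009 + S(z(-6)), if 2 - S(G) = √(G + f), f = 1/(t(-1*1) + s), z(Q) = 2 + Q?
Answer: -5007 - I*√143/6 ≈ -5007.0 - 1.993*I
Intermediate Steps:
t(V) = 5 - V (t(V) = 6 - (V + 1) = 6 - (1 + V) = 6 + (-1 - V) = 5 - V)
f = 1/36 (f = 1/((5 - (-1)) + 30) = 1/((5 - 1*(-1)) + 30) = 1/((5 + 1) + 30) = 1/(6 + 30) = 1/36 ≈ 0.027778)
S(G) = 2 - √(1/36 + G) (S(G) = 2 - √(G + 1/36) = 2 - √(1/36 + G))
-5009 + S(z(-6)) = -5009 + (2 - √(1 + 36*(2 - 6))/6) = -5009 + (2 - √(1 + 36*(-4))/6) = -5009 + (2 - √(1 - 144)/6) = -5009 + (2 - I*√143/6) = -5007 - I*√143/6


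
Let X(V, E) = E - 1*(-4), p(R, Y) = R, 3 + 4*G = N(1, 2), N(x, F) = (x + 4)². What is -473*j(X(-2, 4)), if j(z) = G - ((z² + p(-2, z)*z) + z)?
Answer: 47773/2 ≈ 23887.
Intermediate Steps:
N(x, F) = (4 + x)²
G = 11/2 (G = -¾ + (4 + 1)²/4 = -¾ + (¼)*5² = -¾ + (¼)*25 = -¾ + 25/4 = 11/2 ≈ 5.5000)
X(V, E) = 4 + E (X(V, E) = E + 4 = 4 + E)
j(z) = 11/2 + z - z² (j(z) = 11/2 - ((z² - 2*z) + z) = 11/2 - (z² - z) = 11/2 + (z - z²) = 11/2 + z - z²)
-473*j(X(-2, 4)) = -473*(11/2 + (4 + 4) - (4 + 4)²) = -473*(11/2 + 8 - 1*8²) = -473*(11/2 + 8 - 1*64) = -473*(11/2 + 8 - 64) = -473*(-101/2) = 47773/2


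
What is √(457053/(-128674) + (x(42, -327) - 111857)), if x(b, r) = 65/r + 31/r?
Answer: I*√449072661912091438/2003638 ≈ 334.46*I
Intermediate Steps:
x(b, r) = 96/r
√(457053/(-128674) + (x(42, -327) - 111857)) = √(457053/(-128674) + (96/(-327) - 111857)) = √(457053*(-1/128674) + (96*(-1/327) - 111857)) = √(-457053/128674 + (-32/109 - 111857)) = √(-457053/128674 - 12192445/109) = √(-1568900486707/14025466) = I*√449072661912091438/2003638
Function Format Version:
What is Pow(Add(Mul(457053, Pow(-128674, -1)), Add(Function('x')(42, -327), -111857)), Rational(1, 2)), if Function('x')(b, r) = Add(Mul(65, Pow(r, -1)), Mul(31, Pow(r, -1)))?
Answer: Mul(Rational(1, 2003638), I, Pow(449072661912091438, Rational(1, 2))) ≈ Mul(334.46, I)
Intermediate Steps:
Function('x')(b, r) = Mul(96, Pow(r, -1))
Pow(Add(Mul(457053, Pow(-128674, -1)), Add(Function('x')(42, -327), -111857)), Rational(1, 2)) = Pow(Add(Mul(457053, Pow(-128674, -1)), Add(Mul(96, Pow(-327, -1)), -111857)), Rational(1, 2)) = Pow(Add(Mul(457053, Rational(-1, 128674)), Add(Mul(96, Rational(-1, 327)), -111857)), Rational(1, 2)) = Pow(Add(Rational(-457053, 128674), Add(Rational(-32, 109), -111857)), Rational(1, 2)) = Pow(Add(Rational(-457053, 128674), Rational(-12192445, 109)), Rational(1, 2)) = Pow(Rational(-1568900486707, 14025466), Rational(1, 2)) = Mul(Rational(1, 2003638), I, Pow(449072661912091438, Rational(1, 2)))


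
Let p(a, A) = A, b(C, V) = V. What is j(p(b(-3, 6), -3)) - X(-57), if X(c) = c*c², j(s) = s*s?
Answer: 185202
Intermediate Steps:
j(s) = s²
X(c) = c³
j(p(b(-3, 6), -3)) - X(-57) = (-3)² - 1*(-57)³ = 9 - 1*(-185193) = 9 + 185193 = 185202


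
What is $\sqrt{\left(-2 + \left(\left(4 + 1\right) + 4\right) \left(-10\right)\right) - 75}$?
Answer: $i \sqrt{167} \approx 12.923 i$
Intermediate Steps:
$\sqrt{\left(-2 + \left(\left(4 + 1\right) + 4\right) \left(-10\right)\right) - 75} = \sqrt{\left(-2 + \left(5 + 4\right) \left(-10\right)\right) - 75} = \sqrt{\left(-2 + 9 \left(-10\right)\right) - 75} = \sqrt{\left(-2 - 90\right) - 75} = \sqrt{-92 - 75} = \sqrt{-167} = i \sqrt{167}$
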